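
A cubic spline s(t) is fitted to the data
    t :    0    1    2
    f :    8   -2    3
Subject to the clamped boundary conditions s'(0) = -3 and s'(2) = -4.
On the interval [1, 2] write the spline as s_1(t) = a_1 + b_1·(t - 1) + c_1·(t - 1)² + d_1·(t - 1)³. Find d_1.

-16

With M_i denoting the second derivative at x_i, h_i = 1, 1, and Δ_i = (y_(i+1) − y_i)/h_i = -10, 5:
  1·M_0 + 4·M_1 + 1·M_2 = 6(Δ_1 - Δ_0) = 90
Clamped end conditions give two more equations: 2h_0·M_0 + h_0·M_1 = 6(Δ_0 - s'(0)) = -42 and h_1·M_1 + 2h_1·M_2 = 6(s'(2) - Δ_1) = -54.
Solving the tridiagonal system: M_0 = -44, M_1 = 46, M_2 = -50.
On [1, 2], with s_1(t) = a_1 + b_1·(t - 1) + c_1·(t - 1)² + d_1·(t - 1)³: c_1 = M_1/2 = 23, d_1 = (M_2 - M_1)/(6h_1) = -16, b_1 = Δ_1 - h_1(2M_1 + M_2)/6 = -2.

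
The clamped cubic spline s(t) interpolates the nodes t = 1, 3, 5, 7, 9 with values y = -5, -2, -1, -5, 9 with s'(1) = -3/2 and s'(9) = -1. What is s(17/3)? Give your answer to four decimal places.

-3.6177

With M_i denoting the second derivative at x_i, h_i = 2, 2, 2, 2, and Δ_i = (y_(i+1) − y_i)/h_i = 3/2, 1/2, -2, 7:
  2·M_0 + 8·M_1 + 2·M_2 = 6(Δ_1 - Δ_0) = -6
  2·M_1 + 8·M_2 + 2·M_3 = 6(Δ_2 - Δ_1) = -15
  2·M_2 + 8·M_3 + 2·M_4 = 6(Δ_3 - Δ_2) = 54
Clamped end conditions give two more equations: 2h_0·M_0 + h_0·M_1 = 6(Δ_0 - s'(1)) = 18 and h_3·M_3 + 2h_3·M_4 = 6(s'(9) - Δ_3) = -48.
Solving the tridiagonal system: M_0 = 547/112, M_1 = -43/56, M_2 = -77/16, M_3 = 701/56, M_4 = -2045/112.
On [5, 7], s(t) = -1 - 83/28·(t - 5) - 77/32·(t - 5)² + 647/448·(t - 5)³.
With (t - 5) = 2/3: s(17/3) = -2735/756.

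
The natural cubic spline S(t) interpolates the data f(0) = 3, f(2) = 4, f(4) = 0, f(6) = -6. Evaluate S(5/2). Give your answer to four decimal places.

Let m_i = S''(x_i). Step sizes h_i = 2, 2, 2; slopes of the chords Δ_i = (y_(i+1) - y_i)/h_i = 1/2, -2, -3.
  2·m_0 + 8·m_1 + 2·m_2 = 6(Δ_1 - Δ_0) = -15
  2·m_1 + 8·m_2 + 2·m_3 = 6(Δ_2 - Δ_1) = -6
Natural end conditions: m_0 = m_3 = 0.
Forward elimination and back-substitution give m_0 = 0, m_1 = -9/5, m_2 = -3/10, m_3 = 0.
On [2, 4], S(t) = 4 - 7/10·(t - 2) - 9/10·(t - 2)² + 1/8·(t - 2)³.
With (t - 2) = 1/2: S(5/2) = 1101/320.

3.4406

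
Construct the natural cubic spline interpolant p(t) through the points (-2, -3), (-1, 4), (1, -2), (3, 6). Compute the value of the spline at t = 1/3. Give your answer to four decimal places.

Let M_i = p''(x_i). Step sizes h_i = 1, 2, 2; slopes of the chords Δ_i = (y_(i+1) - y_i)/h_i = 7, -3, 4.
  1·M_0 + 6·M_1 + 2·M_2 = 6(Δ_1 - Δ_0) = -60
  2·M_1 + 8·M_2 + 2·M_3 = 6(Δ_2 - Δ_1) = 42
Natural end conditions: M_0 = M_3 = 0.
Hence M_0 = 0, M_1 = -141/11, M_2 = 93/11, M_3 = 0.
On [-1, 1], p(t) = 4 + 30/11·(t + 1) - 141/22·(t + 1)² + 39/22·(t + 1)³.
With (t + 1) = 4/3: p(1/3) = 4/9.

0.4444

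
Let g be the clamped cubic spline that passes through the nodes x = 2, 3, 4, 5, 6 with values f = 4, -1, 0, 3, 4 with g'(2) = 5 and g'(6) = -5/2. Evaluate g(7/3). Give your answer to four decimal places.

Put M_i = g'' at the i-th knot. Here h = (1, 1, 1, 1) and Δ = (-5, 1, 3, 1), so the interior equations h_(i-1)·M_(i-1) + 2(h_(i-1)+h_i)·M_i + h_i·M_(i+1) = 6(Δ_i − Δ_(i-1)) read
  1·M_0 + 4·M_1 + 1·M_2 = 6(Δ_1 - Δ_0) = 36
  1·M_1 + 4·M_2 + 1·M_3 = 6(Δ_2 - Δ_1) = 12
  1·M_2 + 4·M_3 + 1·M_4 = 6(Δ_3 - Δ_2) = -12
Clamped end conditions give two more equations: 2h_0·M_0 + h_0·M_1 = 6(Δ_0 - g'(2)) = -60 and h_3·M_3 + 2h_3·M_4 = 6(g'(6) - Δ_3) = -21.
Hence M_0 = -2223/56, M_1 = 543/28, M_2 = -15/8, M_3 = 3/28, M_4 = -591/56.
On [2, 3], g(x) = 4 + 5·(x - 2) - 2223/112·(x - 2)² + 1103/112·(x - 2)³.
With (x - 2) = 1/3: g(7/3) = 5785/1512.

3.8261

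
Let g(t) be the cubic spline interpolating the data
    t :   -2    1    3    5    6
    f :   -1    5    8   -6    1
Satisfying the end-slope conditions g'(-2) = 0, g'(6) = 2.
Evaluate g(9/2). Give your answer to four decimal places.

Put M_i = g'' at the i-th knot. Here h = (3, 2, 2, 1) and Δ = (2, 3/2, -7, 7), so the interior equations h_(i-1)·M_(i-1) + 2(h_(i-1)+h_i)·M_i + h_i·M_(i+1) = 6(Δ_i − Δ_(i-1)) read
  3·M_0 + 10·M_1 + 2·M_2 = 6(Δ_1 - Δ_0) = -3
  2·M_1 + 8·M_2 + 2·M_3 = 6(Δ_2 - Δ_1) = -51
  2·M_2 + 6·M_3 + 1·M_4 = 6(Δ_3 - Δ_2) = 84
Clamped end conditions give two more equations: 2h_0·M_0 + h_0·M_1 = 6(Δ_0 - g'(-2)) = 12 and h_3·M_3 + 2h_3·M_4 = 6(g'(6) - Δ_3) = -30.
Solving: M_0 = 225/212, M_1 = 199/106, M_2 = -5291/424, M_3 = 2389/106, M_4 = -5569/212.
On [3, 5], g(t) = 8 - 1313/212·(t - 3) - 5291/848·(t - 3)² + 4949/1696·(t - 3)³.
With (t - 3) = 3/2: g(9/2) = -74357/13568.

-5.4803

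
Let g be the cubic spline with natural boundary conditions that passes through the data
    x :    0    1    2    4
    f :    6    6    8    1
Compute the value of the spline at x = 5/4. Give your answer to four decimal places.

6.4949

Write σ_i for g''(x_i). With h_i = 1, 1, 2 and divided differences Δ_i = 0, 2, -7/2, the continuity of g' gives the tridiagonal system
  1·σ_0 + 4·σ_1 + 1·σ_2 = 6(Δ_1 - Δ_0) = 12
  1·σ_1 + 6·σ_2 + 2·σ_3 = 6(Δ_2 - Δ_1) = -33
Natural end conditions: σ_0 = σ_3 = 0.
Forward elimination and back-substitution give σ_0 = 0, σ_1 = 105/23, σ_2 = -144/23, σ_3 = 0.
On [1, 2], g(x) = 6 + 35/23·(x - 1) + 105/46·(x - 1)² - 83/46·(x - 1)³.
With (x - 1) = 1/4: g(5/4) = 19121/2944.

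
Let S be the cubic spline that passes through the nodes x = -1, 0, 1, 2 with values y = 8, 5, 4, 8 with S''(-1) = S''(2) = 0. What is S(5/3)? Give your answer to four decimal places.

6.3111

With m_i denoting the second derivative at x_i, h_i = 1, 1, 1, and Δ_i = (y_(i+1) − y_i)/h_i = -3, -1, 4:
  1·m_0 + 4·m_1 + 1·m_2 = 6(Δ_1 - Δ_0) = 12
  1·m_1 + 4·m_2 + 1·m_3 = 6(Δ_2 - Δ_1) = 30
Natural end conditions: m_0 = m_3 = 0.
Forward elimination and back-substitution give m_0 = 0, m_1 = 6/5, m_2 = 36/5, m_3 = 0.
On [1, 2], S(x) = 4 + 8/5·(x - 1) + 18/5·(x - 1)² - 6/5·(x - 1)³.
With (x - 1) = 2/3: S(5/3) = 284/45.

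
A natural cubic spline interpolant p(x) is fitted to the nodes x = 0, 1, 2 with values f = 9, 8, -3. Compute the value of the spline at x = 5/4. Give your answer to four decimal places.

Let m_i = p''(x_i). Step sizes h_i = 1, 1; slopes of the chords Δ_i = (y_(i+1) - y_i)/h_i = -1, -11.
  1·m_0 + 4·m_1 + 1·m_2 = 6(Δ_1 - Δ_0) = -60
Natural end conditions: m_0 = m_2 = 0.
Hence m_0 = 0, m_1 = -15, m_2 = 0.
On [1, 2], p(x) = 8 - 6·(x - 1) - 15/2·(x - 1)² + 5/2·(x - 1)³.
With (x - 1) = 1/4: p(5/4) = 777/128.

6.0703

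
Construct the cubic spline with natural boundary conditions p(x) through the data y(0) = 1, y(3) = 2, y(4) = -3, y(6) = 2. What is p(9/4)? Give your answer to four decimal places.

Write m_i for p''(x_i). With h_i = 3, 1, 2 and divided differences Δ_i = 1/3, -5, 5/2, the continuity of p' gives the tridiagonal system
  3·m_0 + 8·m_1 + 1·m_2 = 6(Δ_1 - Δ_0) = -32
  1·m_1 + 6·m_2 + 2·m_3 = 6(Δ_2 - Δ_1) = 45
Natural end conditions: m_0 = m_3 = 0.
Solving: m_0 = 0, m_1 = -237/47, m_2 = 392/47, m_3 = 0.
On [0, 3], p(x) = 1 + 805/282·x + 0·x² - 79/282·x³.
With x = 9/4: p(9/4) = 25459/6016.

4.2319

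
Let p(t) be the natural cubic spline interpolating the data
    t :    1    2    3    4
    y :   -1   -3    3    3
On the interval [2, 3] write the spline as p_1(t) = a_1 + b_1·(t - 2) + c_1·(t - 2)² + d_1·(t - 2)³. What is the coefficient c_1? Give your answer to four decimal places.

Put M_i = p'' at the i-th knot. Here h = (1, 1, 1) and Δ = (-2, 6, 0), so the interior equations h_(i-1)·M_(i-1) + 2(h_(i-1)+h_i)·M_i + h_i·M_(i+1) = 6(Δ_i − Δ_(i-1)) read
  1·M_0 + 4·M_1 + 1·M_2 = 6(Δ_1 - Δ_0) = 48
  1·M_1 + 4·M_2 + 1·M_3 = 6(Δ_2 - Δ_1) = -36
Natural end conditions: M_0 = M_3 = 0.
Hence M_0 = 0, M_1 = 76/5, M_2 = -64/5, M_3 = 0.
On [2, 3], with p_1(t) = a_1 + b_1·(t - 2) + c_1·(t - 2)² + d_1·(t - 2)³: c_1 = M_1/2 = 38/5, d_1 = (M_2 - M_1)/(6h_1) = -14/3, b_1 = Δ_1 - h_1(2M_1 + M_2)/6 = 46/15.

7.6000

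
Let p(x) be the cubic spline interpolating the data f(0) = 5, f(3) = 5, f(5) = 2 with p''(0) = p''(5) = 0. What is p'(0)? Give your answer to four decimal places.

0.4500

Let σ_i = p''(x_i). Step sizes h_i = 3, 2; slopes of the chords Δ_i = (y_(i+1) - y_i)/h_i = 0, -3/2.
  3·σ_0 + 10·σ_1 + 2·σ_2 = 6(Δ_1 - Δ_0) = -9
Natural end conditions: σ_0 = σ_2 = 0.
Forward elimination and back-substitution give σ_0 = 0, σ_1 = -9/10, σ_2 = 0.
On [0, 3], p'(x) = b_0 + 2c_0·x + 3d_0·x² with b_0 = Δ_0 - h_0(2σ_0 + σ_1)/6 = 9/20, c_0 = σ_0/2 = 0, d_0 = (σ_1 - σ_0)/(6h_0) = -1/20. So p'(0) = 9/20.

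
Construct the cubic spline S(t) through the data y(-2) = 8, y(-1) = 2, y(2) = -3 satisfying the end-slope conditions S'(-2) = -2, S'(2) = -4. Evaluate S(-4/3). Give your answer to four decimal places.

With m_i denoting the second derivative at x_i, h_i = 1, 3, and Δ_i = (y_(i+1) − y_i)/h_i = -6, -5/3:
  1·m_0 + 8·m_1 + 3·m_2 = 6(Δ_1 - Δ_0) = 26
Clamped end conditions give two more equations: 2h_0·m_0 + h_0·m_1 = 6(Δ_0 - S'(-2)) = -24 and h_1·m_1 + 2h_1·m_2 = 6(S'(2) - Δ_1) = -14.
Forward elimination and back-substitution give m_0 = -63/4, m_1 = 15/2, m_2 = -73/12.
On [-2, -1], S(t) = 8 - 2·(t + 2) - 63/8·(t + 2)² + 31/8·(t + 2)³.
With (t + 2) = 2/3: S(-4/3) = 233/54.

4.3148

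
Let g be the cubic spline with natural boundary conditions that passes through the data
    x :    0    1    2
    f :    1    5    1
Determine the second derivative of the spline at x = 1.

Put m_i = g'' at the i-th knot. Here h = (1, 1) and Δ = (4, -4), so the interior equations h_(i-1)·m_(i-1) + 2(h_(i-1)+h_i)·m_i + h_i·m_(i+1) = 6(Δ_i − Δ_(i-1)) read
  1·m_0 + 4·m_1 + 1·m_2 = 6(Δ_1 - Δ_0) = -48
Natural end conditions: m_0 = m_2 = 0.
Forward elimination and back-substitution give m_0 = 0, m_1 = -12, m_2 = 0.

-12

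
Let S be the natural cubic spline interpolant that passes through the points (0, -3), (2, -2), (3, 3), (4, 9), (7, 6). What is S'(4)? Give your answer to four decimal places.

4.4775

Write M_i for S''(x_i). With h_i = 2, 1, 1, 3 and divided differences Δ_i = 1/2, 5, 6, -1, the continuity of S' gives the tridiagonal system
  2·M_0 + 6·M_1 + 1·M_2 = 6(Δ_1 - Δ_0) = 27
  1·M_1 + 4·M_2 + 1·M_3 = 6(Δ_2 - Δ_1) = 6
  1·M_2 + 8·M_3 + 3·M_4 = 6(Δ_3 - Δ_2) = -42
Natural end conditions: M_0 = M_4 = 0.
Hence M_0 = 0, M_1 = 747/178, M_2 = 162/89, M_3 = -975/178, M_4 = 0.
On [4, 7], S'(x) = b_3 + 2c_3·(x - 4) + 3d_3·(x - 4)² with b_3 = Δ_3 - h_3(2M_3 + M_4)/6 = 797/178, c_3 = M_3/2 = -975/356, d_3 = (M_4 - M_3)/(6h_3) = 325/1068. So S'(4) = 797/178.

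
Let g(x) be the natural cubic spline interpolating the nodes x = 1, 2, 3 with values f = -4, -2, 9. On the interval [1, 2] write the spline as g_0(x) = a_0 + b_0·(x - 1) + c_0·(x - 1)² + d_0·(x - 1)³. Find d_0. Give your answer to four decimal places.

2.2500

With m_i denoting the second derivative at x_i, h_i = 1, 1, and Δ_i = (y_(i+1) − y_i)/h_i = 2, 11:
  1·m_0 + 4·m_1 + 1·m_2 = 6(Δ_1 - Δ_0) = 54
Natural end conditions: m_0 = m_2 = 0.
Forward elimination and back-substitution give m_0 = 0, m_1 = 27/2, m_2 = 0.
On [1, 2], with g_0(x) = a_0 + b_0·(x - 1) + c_0·(x - 1)² + d_0·(x - 1)³: c_0 = m_0/2 = 0, d_0 = (m_1 - m_0)/(6h_0) = 9/4, b_0 = Δ_0 - h_0(2m_0 + m_1)/6 = -1/4.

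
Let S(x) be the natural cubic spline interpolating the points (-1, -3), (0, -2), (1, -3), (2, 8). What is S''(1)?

With σ_i denoting the second derivative at x_i, h_i = 1, 1, 1, and Δ_i = (y_(i+1) − y_i)/h_i = 1, -1, 11:
  1·σ_0 + 4·σ_1 + 1·σ_2 = 6(Δ_1 - Δ_0) = -12
  1·σ_1 + 4·σ_2 + 1·σ_3 = 6(Δ_2 - Δ_1) = 72
Natural end conditions: σ_0 = σ_3 = 0.
Forward elimination and back-substitution give σ_0 = 0, σ_1 = -8, σ_2 = 20, σ_3 = 0.

20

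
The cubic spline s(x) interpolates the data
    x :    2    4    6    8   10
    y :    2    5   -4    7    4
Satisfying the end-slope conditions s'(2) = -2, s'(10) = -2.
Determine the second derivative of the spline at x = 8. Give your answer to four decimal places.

Put m_i = s'' at the i-th knot. Here h = (2, 2, 2, 2) and Δ = (3/2, -9/2, 11/2, -3/2), so the interior equations h_(i-1)·m_(i-1) + 2(h_(i-1)+h_i)·m_i + h_i·m_(i+1) = 6(Δ_i − Δ_(i-1)) read
  2·m_0 + 8·m_1 + 2·m_2 = 6(Δ_1 - Δ_0) = -36
  2·m_1 + 8·m_2 + 2·m_3 = 6(Δ_2 - Δ_1) = 60
  2·m_2 + 8·m_3 + 2·m_4 = 6(Δ_3 - Δ_2) = -42
Clamped end conditions give two more equations: 2h_0·m_0 + h_0·m_1 = 6(Δ_0 - s'(2)) = 21 and h_3·m_3 + 2h_3·m_4 = 6(s'(10) - Δ_3) = -3.
Hence m_0 = 579/56, m_1 = -285/28, m_2 = 99/8, m_3 = -261/28, m_4 = 219/56.

-9.3214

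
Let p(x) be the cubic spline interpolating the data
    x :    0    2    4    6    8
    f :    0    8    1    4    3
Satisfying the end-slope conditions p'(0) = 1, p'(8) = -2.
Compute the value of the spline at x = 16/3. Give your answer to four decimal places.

Write M_i for p''(x_i). With h_i = 2, 2, 2, 2 and divided differences Δ_i = 4, -7/2, 3/2, -1/2, the continuity of p' gives the tridiagonal system
  2·M_0 + 8·M_1 + 2·M_2 = 6(Δ_1 - Δ_0) = -45
  2·M_1 + 8·M_2 + 2·M_3 = 6(Δ_2 - Δ_1) = 30
  2·M_2 + 8·M_3 + 2·M_4 = 6(Δ_3 - Δ_2) = -12
Clamped end conditions give two more equations: 2h_0·M_0 + h_0·M_1 = 6(Δ_0 - p'(0)) = 18 and h_3·M_3 + 2h_3·M_4 = 6(p'(8) - Δ_3) = -9.
Hence M_0 = 1047/112, M_1 = -543/56, M_2 = 111/16, M_3 = -171/56, M_4 = -81/112.
On [4, 6], p(x) = 1 - 59/28·(x - 4) + 111/32·(x - 4)² - 373/448·(x - 4)³.
With (x - 4) = 4/3: p(16/3) = 901/378.

2.3836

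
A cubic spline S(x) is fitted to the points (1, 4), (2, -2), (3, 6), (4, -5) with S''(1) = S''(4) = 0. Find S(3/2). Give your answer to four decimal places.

-0.8750

Write M_i for S''(x_i). With h_i = 1, 1, 1 and divided differences Δ_i = -6, 8, -11, the continuity of S' gives the tridiagonal system
  1·M_0 + 4·M_1 + 1·M_2 = 6(Δ_1 - Δ_0) = 84
  1·M_1 + 4·M_2 + 1·M_3 = 6(Δ_2 - Δ_1) = -114
Natural end conditions: M_0 = M_3 = 0.
Forward elimination and back-substitution give M_0 = 0, M_1 = 30, M_2 = -36, M_3 = 0.
On [1, 2], S(x) = 4 - 11·(x - 1) + 0·(x - 1)² + 5·(x - 1)³.
With (x - 1) = 1/2: S(3/2) = -7/8.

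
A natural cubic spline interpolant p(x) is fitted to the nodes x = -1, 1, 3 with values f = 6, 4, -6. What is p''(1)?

Let M_i = p''(x_i). Step sizes h_i = 2, 2; slopes of the chords Δ_i = (y_(i+1) - y_i)/h_i = -1, -5.
  2·M_0 + 8·M_1 + 2·M_2 = 6(Δ_1 - Δ_0) = -24
Natural end conditions: M_0 = M_2 = 0.
Solving the tridiagonal system: M_0 = 0, M_1 = -3, M_2 = 0.

-3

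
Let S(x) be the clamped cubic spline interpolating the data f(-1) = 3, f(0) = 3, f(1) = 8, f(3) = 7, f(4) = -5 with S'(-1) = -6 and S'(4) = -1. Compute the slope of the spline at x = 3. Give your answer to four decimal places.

-12.8516

Put m_i = S'' at the i-th knot. Here h = (1, 1, 2, 1) and Δ = (0, 5, -1/2, -12), so the interior equations h_(i-1)·m_(i-1) + 2(h_(i-1)+h_i)·m_i + h_i·m_(i+1) = 6(Δ_i − Δ_(i-1)) read
  1·m_0 + 4·m_1 + 1·m_2 = 6(Δ_1 - Δ_0) = 30
  1·m_1 + 6·m_2 + 2·m_3 = 6(Δ_2 - Δ_1) = -33
  2·m_2 + 6·m_3 + 1·m_4 = 6(Δ_3 - Δ_2) = -69
Clamped end conditions give two more equations: 2h_0·m_0 + h_0·m_1 = 6(Δ_0 - S'(-1)) = 36 and h_3·m_3 + 2h_3·m_4 = 6(S'(4) - Δ_3) = 66.
Forward elimination and back-substitution give m_0 = 2087/128, m_1 = 217/64, m_2 = 17/128, m_3 = -595/32, m_4 = 2707/64.
On [3, 4], S'(x) = b_3 + 2c_3·(x - 3) + 3d_3·(x - 3)² with b_3 = Δ_3 - h_3(2m_3 + m_4)/6 = -1645/128, c_3 = m_3/2 = -595/64, d_3 = (m_4 - m_3)/(6h_3) = 1299/128. So S'(3) = -1645/128.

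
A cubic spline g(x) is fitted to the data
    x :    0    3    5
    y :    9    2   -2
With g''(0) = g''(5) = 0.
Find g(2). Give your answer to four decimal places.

4.2222

Write σ_i for g''(x_i). With h_i = 3, 2 and divided differences Δ_i = -7/3, -2, the continuity of g' gives the tridiagonal system
  3·σ_0 + 10·σ_1 + 2·σ_2 = 6(Δ_1 - Δ_0) = 2
Natural end conditions: σ_0 = σ_2 = 0.
Forward elimination and back-substitution give σ_0 = 0, σ_1 = 1/5, σ_2 = 0.
On [0, 3], g(x) = 9 - 73/30·x + 0·x² + 1/90·x³.
With x = 2: g(2) = 38/9.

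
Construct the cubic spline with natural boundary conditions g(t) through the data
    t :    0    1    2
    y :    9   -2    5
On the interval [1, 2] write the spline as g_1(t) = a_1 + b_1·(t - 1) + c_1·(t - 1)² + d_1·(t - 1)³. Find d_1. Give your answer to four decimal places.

-4.5000

Let m_i = g''(x_i). Step sizes h_i = 1, 1; slopes of the chords Δ_i = (y_(i+1) - y_i)/h_i = -11, 7.
  1·m_0 + 4·m_1 + 1·m_2 = 6(Δ_1 - Δ_0) = 108
Natural end conditions: m_0 = m_2 = 0.
Solving: m_0 = 0, m_1 = 27, m_2 = 0.
On [1, 2], with g_1(t) = a_1 + b_1·(t - 1) + c_1·(t - 1)² + d_1·(t - 1)³: c_1 = m_1/2 = 27/2, d_1 = (m_2 - m_1)/(6h_1) = -9/2, b_1 = Δ_1 - h_1(2m_1 + m_2)/6 = -2.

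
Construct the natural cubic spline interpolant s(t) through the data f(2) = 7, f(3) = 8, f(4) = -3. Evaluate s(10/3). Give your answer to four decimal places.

Let M_i = s''(x_i). Step sizes h_i = 1, 1; slopes of the chords Δ_i = (y_(i+1) - y_i)/h_i = 1, -11.
  1·M_0 + 4·M_1 + 1·M_2 = 6(Δ_1 - Δ_0) = -72
Natural end conditions: M_0 = M_2 = 0.
Forward elimination and back-substitution give M_0 = 0, M_1 = -18, M_2 = 0.
On [3, 4], s(t) = 8 - 5·(t - 3) - 9·(t - 3)² + 3·(t - 3)³.
With (t - 3) = 1/3: s(10/3) = 49/9.

5.4444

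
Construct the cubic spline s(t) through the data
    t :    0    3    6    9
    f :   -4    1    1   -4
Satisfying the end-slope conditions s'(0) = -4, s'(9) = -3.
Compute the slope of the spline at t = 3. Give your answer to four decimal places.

2.5333

Put m_i = s'' at the i-th knot. Here h = (3, 3, 3) and Δ = (5/3, 0, -5/3), so the interior equations h_(i-1)·m_(i-1) + 2(h_(i-1)+h_i)·m_i + h_i·m_(i+1) = 6(Δ_i − Δ_(i-1)) read
  3·m_0 + 12·m_1 + 3·m_2 = 6(Δ_1 - Δ_0) = -10
  3·m_1 + 12·m_2 + 3·m_3 = 6(Δ_2 - Δ_1) = -10
Clamped end conditions give two more equations: 2h_0·m_0 + h_0·m_1 = 6(Δ_0 - s'(0)) = 34 and h_2·m_2 + 2h_2·m_3 = 6(s'(9) - Δ_2) = -8.
Hence m_0 = 314/45, m_1 = -118/45, m_2 = 8/45, m_3 = -64/45.
On [3, 6], s'(t) = b_1 + 2c_1·(t - 3) + 3d_1·(t - 3)² with b_1 = Δ_1 - h_1(2m_1 + m_2)/6 = 38/15, c_1 = m_1/2 = -59/45, d_1 = (m_2 - m_1)/(6h_1) = 7/45. So s'(3) = 38/15.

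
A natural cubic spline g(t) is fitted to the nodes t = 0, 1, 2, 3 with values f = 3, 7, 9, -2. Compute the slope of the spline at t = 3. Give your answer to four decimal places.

-14.3333

Write m_i for g''(x_i). With h_i = 1, 1, 1 and divided differences Δ_i = 4, 2, -11, the continuity of g' gives the tridiagonal system
  1·m_0 + 4·m_1 + 1·m_2 = 6(Δ_1 - Δ_0) = -12
  1·m_1 + 4·m_2 + 1·m_3 = 6(Δ_2 - Δ_1) = -78
Natural end conditions: m_0 = m_3 = 0.
Forward elimination and back-substitution give m_0 = 0, m_1 = 2, m_2 = -20, m_3 = 0.
On [2, 3], g'(t) = b_2 + 2c_2·(t - 2) + 3d_2·(t - 2)² with b_2 = Δ_2 - h_2(2m_2 + m_3)/6 = -13/3, c_2 = m_2/2 = -10, d_2 = (m_3 - m_2)/(6h_2) = 10/3. So g'(3) = -43/3.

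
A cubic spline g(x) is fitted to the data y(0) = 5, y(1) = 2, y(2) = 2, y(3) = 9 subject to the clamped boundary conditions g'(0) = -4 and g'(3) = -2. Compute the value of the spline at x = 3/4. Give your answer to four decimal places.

2.6844

Let m_i = g''(x_i). Step sizes h_i = 1, 1, 1; slopes of the chords Δ_i = (y_(i+1) - y_i)/h_i = -3, 0, 7.
  1·m_0 + 4·m_1 + 1·m_2 = 6(Δ_1 - Δ_0) = 18
  1·m_1 + 4·m_2 + 1·m_3 = 6(Δ_2 - Δ_1) = 42
Clamped end conditions give two more equations: 2h_0·m_0 + h_0·m_1 = 6(Δ_0 - g'(0)) = 6 and h_2·m_2 + 2h_2·m_3 = 6(g'(3) - Δ_2) = -54.
Forward elimination and back-substitution give m_0 = 56/15, m_1 = -22/15, m_2 = 302/15, m_3 = -556/15.
On [0, 1], g(x) = 5 - 4·x + 28/15·x² - 13/15·x³.
With x = 3/4: g(3/4) = 859/320.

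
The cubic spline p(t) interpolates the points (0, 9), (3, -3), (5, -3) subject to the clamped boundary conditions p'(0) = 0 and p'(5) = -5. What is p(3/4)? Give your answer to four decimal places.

7.2516

Put M_i = p'' at the i-th knot. Here h = (3, 2) and Δ = (-4, 0), so the interior equations h_(i-1)·M_(i-1) + 2(h_(i-1)+h_i)·M_i + h_i·M_(i+1) = 6(Δ_i − Δ_(i-1)) read
  3·M_0 + 10·M_1 + 2·M_2 = 6(Δ_1 - Δ_0) = 24
Clamped end conditions give two more equations: 2h_0·M_0 + h_0·M_1 = 6(Δ_0 - p'(0)) = -24 and h_1·M_1 + 2h_1·M_2 = 6(p'(5) - Δ_1) = -30.
Hence M_0 = -37/5, M_1 = 34/5, M_2 = -109/10.
On [0, 3], p(t) = 9 + 0·t - 37/10·t² + 71/90·t³.
With t = 3/4: p(3/4) = 4641/640.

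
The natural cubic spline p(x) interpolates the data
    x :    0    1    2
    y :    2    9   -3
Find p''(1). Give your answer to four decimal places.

With m_i denoting the second derivative at x_i, h_i = 1, 1, and Δ_i = (y_(i+1) − y_i)/h_i = 7, -12:
  1·m_0 + 4·m_1 + 1·m_2 = 6(Δ_1 - Δ_0) = -114
Natural end conditions: m_0 = m_2 = 0.
Hence m_0 = 0, m_1 = -57/2, m_2 = 0.

-28.5000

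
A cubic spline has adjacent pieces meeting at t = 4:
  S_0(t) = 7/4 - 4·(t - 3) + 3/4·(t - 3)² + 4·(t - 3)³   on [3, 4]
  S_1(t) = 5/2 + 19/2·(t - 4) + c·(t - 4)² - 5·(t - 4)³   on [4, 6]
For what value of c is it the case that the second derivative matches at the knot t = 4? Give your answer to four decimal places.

S_0''(t) = 3/2 + 24·(t - 3), so S_0''(4) = 51/2. On the right, S_1''(4) = 2c, so c = 51/4.

12.7500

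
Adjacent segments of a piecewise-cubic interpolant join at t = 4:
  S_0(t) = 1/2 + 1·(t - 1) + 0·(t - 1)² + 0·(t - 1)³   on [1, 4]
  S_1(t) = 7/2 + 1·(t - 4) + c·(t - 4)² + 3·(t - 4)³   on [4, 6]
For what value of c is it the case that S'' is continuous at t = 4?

S_0''(t) = 0 + 0·(t - 1), so S_0''(4) = 0. On the right, S_1''(4) = 2c, so c = 0.

0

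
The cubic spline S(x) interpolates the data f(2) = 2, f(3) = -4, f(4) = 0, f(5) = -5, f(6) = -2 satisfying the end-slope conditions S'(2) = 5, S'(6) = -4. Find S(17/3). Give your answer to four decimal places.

Put M_i = S'' at the i-th knot. Here h = (1, 1, 1, 1) and Δ = (-6, 4, -5, 3), so the interior equations h_(i-1)·M_(i-1) + 2(h_(i-1)+h_i)·M_i + h_i·M_(i+1) = 6(Δ_i − Δ_(i-1)) read
  1·M_0 + 4·M_1 + 1·M_2 = 6(Δ_1 - Δ_0) = 60
  1·M_1 + 4·M_2 + 1·M_3 = 6(Δ_2 - Δ_1) = -54
  1·M_2 + 4·M_3 + 1·M_4 = 6(Δ_3 - Δ_2) = 48
Clamped end conditions give two more equations: 2h_0·M_0 + h_0·M_1 = 6(Δ_0 - S'(2)) = -66 and h_3·M_3 + 2h_3·M_4 = 6(S'(6) - Δ_3) = -42.
Forward elimination and back-substitution give M_0 = -1413/28, M_1 = 489/14, M_2 = -117/4, M_3 = 393/14, M_4 = -981/28.
On [5, 6], S(x) = -5 - 29/56·(x - 5) + 393/28·(x - 5)² - 589/56·(x - 5)³.
With (x - 5) = 2/3: S(17/3) = -1681/756.

-2.2235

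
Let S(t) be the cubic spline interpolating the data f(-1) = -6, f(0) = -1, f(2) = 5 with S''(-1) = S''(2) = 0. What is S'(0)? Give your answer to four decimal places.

With m_i denoting the second derivative at x_i, h_i = 1, 2, and Δ_i = (y_(i+1) − y_i)/h_i = 5, 3:
  1·m_0 + 6·m_1 + 2·m_2 = 6(Δ_1 - Δ_0) = -12
Natural end conditions: m_0 = m_2 = 0.
Forward elimination and back-substitution give m_0 = 0, m_1 = -2, m_2 = 0.
On [0, 2], S'(t) = b_1 + 2c_1·t + 3d_1·t² with b_1 = Δ_1 - h_1(2m_1 + m_2)/6 = 13/3, c_1 = m_1/2 = -1, d_1 = (m_2 - m_1)/(6h_1) = 1/6. So S'(0) = 13/3.

4.3333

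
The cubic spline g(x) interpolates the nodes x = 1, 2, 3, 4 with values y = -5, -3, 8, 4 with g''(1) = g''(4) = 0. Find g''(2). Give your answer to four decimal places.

20.4000

With M_i denoting the second derivative at x_i, h_i = 1, 1, 1, and Δ_i = (y_(i+1) − y_i)/h_i = 2, 11, -4:
  1·M_0 + 4·M_1 + 1·M_2 = 6(Δ_1 - Δ_0) = 54
  1·M_1 + 4·M_2 + 1·M_3 = 6(Δ_2 - Δ_1) = -90
Natural end conditions: M_0 = M_3 = 0.
Forward elimination and back-substitution give M_0 = 0, M_1 = 102/5, M_2 = -138/5, M_3 = 0.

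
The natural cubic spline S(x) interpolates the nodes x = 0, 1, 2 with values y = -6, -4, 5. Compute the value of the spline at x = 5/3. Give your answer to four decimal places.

Write M_i for S''(x_i). With h_i = 1, 1 and divided differences Δ_i = 2, 9, the continuity of S' gives the tridiagonal system
  1·M_0 + 4·M_1 + 1·M_2 = 6(Δ_1 - Δ_0) = 42
Natural end conditions: M_0 = M_2 = 0.
Solving the tridiagonal system: M_0 = 0, M_1 = 21/2, M_2 = 0.
On [1, 2], S(x) = -4 + 11/2·(x - 1) + 21/4·(x - 1)² - 7/4·(x - 1)³.
With (x - 1) = 2/3: S(5/3) = 40/27.

1.4815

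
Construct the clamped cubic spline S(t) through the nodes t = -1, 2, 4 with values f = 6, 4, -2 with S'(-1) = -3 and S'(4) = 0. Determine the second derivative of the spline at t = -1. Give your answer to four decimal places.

Let σ_i = S''(x_i). Step sizes h_i = 3, 2; slopes of the chords Δ_i = (y_(i+1) - y_i)/h_i = -2/3, -3.
  3·σ_0 + 10·σ_1 + 2·σ_2 = 6(Δ_1 - Δ_0) = -14
Clamped end conditions give two more equations: 2h_0·σ_0 + h_0·σ_1 = 6(Δ_0 - S'(-1)) = 14 and h_1·σ_1 + 2h_1·σ_2 = 6(S'(4) - Δ_1) = 18.
Solving the tridiagonal system: σ_0 = 13/3, σ_1 = -4, σ_2 = 13/2.

4.3333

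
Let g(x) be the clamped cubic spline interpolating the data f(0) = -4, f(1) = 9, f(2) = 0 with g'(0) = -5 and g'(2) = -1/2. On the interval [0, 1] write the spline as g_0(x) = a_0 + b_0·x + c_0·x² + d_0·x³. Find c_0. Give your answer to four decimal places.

With M_i denoting the second derivative at x_i, h_i = 1, 1, and Δ_i = (y_(i+1) − y_i)/h_i = 13, -9:
  1·M_0 + 4·M_1 + 1·M_2 = 6(Δ_1 - Δ_0) = -132
Clamped end conditions give two more equations: 2h_0·M_0 + h_0·M_1 = 6(Δ_0 - g'(0)) = 108 and h_1·M_1 + 2h_1·M_2 = 6(g'(2) - Δ_1) = 51.
Solving: M_0 = 357/4, M_1 = -141/2, M_2 = 243/4.
On [0, 1], with g_0(x) = a_0 + b_0·x + c_0·x² + d_0·x³: c_0 = M_0/2 = 357/8, d_0 = (M_1 - M_0)/(6h_0) = -213/8, b_0 = Δ_0 - h_0(2M_0 + M_1)/6 = -5.

44.6250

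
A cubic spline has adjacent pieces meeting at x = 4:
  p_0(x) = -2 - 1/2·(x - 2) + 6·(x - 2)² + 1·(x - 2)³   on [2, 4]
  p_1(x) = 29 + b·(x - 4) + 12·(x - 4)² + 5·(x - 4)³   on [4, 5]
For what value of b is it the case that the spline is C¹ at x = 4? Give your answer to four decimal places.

35.5000

p_0'(x) = -1/2 + 12·(x - 2) + 3·(x - 2)², so p_0'(4) = 71/2. On the right, p_1'(4) = b, so b = 71/2.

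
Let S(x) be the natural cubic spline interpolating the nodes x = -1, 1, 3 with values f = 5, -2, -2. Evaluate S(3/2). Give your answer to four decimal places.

Put M_i = S'' at the i-th knot. Here h = (2, 2) and Δ = (-7/2, 0), so the interior equations h_(i-1)·M_(i-1) + 2(h_(i-1)+h_i)·M_i + h_i·M_(i+1) = 6(Δ_i − Δ_(i-1)) read
  2·M_0 + 8·M_1 + 2·M_2 = 6(Δ_1 - Δ_0) = 21
Natural end conditions: M_0 = M_2 = 0.
Solving: M_0 = 0, M_1 = 21/8, M_2 = 0.
On [1, 3], S(x) = -2 - 7/4·(x - 1) + 21/16·(x - 1)² - 7/32·(x - 1)³.
With (x - 1) = 1/2: S(3/2) = -659/256.

-2.5742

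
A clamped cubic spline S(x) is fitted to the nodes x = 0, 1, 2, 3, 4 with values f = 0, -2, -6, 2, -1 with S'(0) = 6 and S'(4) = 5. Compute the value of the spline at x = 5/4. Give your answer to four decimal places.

-3.8320

Put σ_i = S'' at the i-th knot. Here h = (1, 1, 1, 1) and Δ = (-2, -4, 8, -3), so the interior equations h_(i-1)·σ_(i-1) + 2(h_(i-1)+h_i)·σ_i + h_i·σ_(i+1) = 6(Δ_i − Δ_(i-1)) read
  1·σ_0 + 4·σ_1 + 1·σ_2 = 6(Δ_1 - Δ_0) = -12
  1·σ_1 + 4·σ_2 + 1·σ_3 = 6(Δ_2 - Δ_1) = 72
  1·σ_2 + 4·σ_3 + 1·σ_4 = 6(Δ_3 - Δ_2) = -66
Clamped end conditions give two more equations: 2h_0·σ_0 + h_0·σ_1 = 6(Δ_0 - S'(0)) = -48 and h_3·σ_3 + 2h_3·σ_4 = 6(S'(4) - Δ_3) = 48.
Forward elimination and back-substitution give σ_0 = -305/14, σ_1 = -31/7, σ_2 = 55/2, σ_3 = -235/7, σ_4 = 571/14.
On [1, 2], S(x) = -2 - 199/28·(x - 1) - 31/14·(x - 1)² + 149/28·(x - 1)³.
With (x - 1) = 1/4: S(5/4) = -981/256.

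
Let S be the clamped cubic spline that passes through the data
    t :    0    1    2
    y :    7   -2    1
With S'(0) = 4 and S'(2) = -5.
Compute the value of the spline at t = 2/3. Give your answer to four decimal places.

Let σ_i = S''(x_i). Step sizes h_i = 1, 1; slopes of the chords Δ_i = (y_(i+1) - y_i)/h_i = -9, 3.
  1·σ_0 + 4·σ_1 + 1·σ_2 = 6(Δ_1 - Δ_0) = 72
Clamped end conditions give two more equations: 2h_0·σ_0 + h_0·σ_1 = 6(Δ_0 - S'(0)) = -78 and h_1·σ_1 + 2h_1·σ_2 = 6(S'(2) - Δ_1) = -48.
Solving the tridiagonal system: σ_0 = -123/2, σ_1 = 45, σ_2 = -93/2.
On [0, 1], S(t) = 7 + 4·t - 123/4·t² + 71/4·t³.
With t = 2/3: S(2/3) = 34/27.

1.2593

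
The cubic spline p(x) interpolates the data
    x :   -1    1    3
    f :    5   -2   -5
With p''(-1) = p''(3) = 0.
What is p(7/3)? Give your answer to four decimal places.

-4.2963

Put M_i = p'' at the i-th knot. Here h = (2, 2) and Δ = (-7/2, -3/2), so the interior equations h_(i-1)·M_(i-1) + 2(h_(i-1)+h_i)·M_i + h_i·M_(i+1) = 6(Δ_i − Δ_(i-1)) read
  2·M_0 + 8·M_1 + 2·M_2 = 6(Δ_1 - Δ_0) = 12
Natural end conditions: M_0 = M_2 = 0.
Solving: M_0 = 0, M_1 = 3/2, M_2 = 0.
On [1, 3], p(x) = -2 - 5/2·(x - 1) + 3/4·(x - 1)² - 1/8·(x - 1)³.
With (x - 1) = 4/3: p(7/3) = -116/27.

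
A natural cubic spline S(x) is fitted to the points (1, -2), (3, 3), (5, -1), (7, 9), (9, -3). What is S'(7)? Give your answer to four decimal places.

1.0536

Write M_i for S''(x_i). With h_i = 2, 2, 2, 2 and divided differences Δ_i = 5/2, -2, 5, -6, the continuity of S' gives the tridiagonal system
  2·M_0 + 8·M_1 + 2·M_2 = 6(Δ_1 - Δ_0) = -27
  2·M_1 + 8·M_2 + 2·M_3 = 6(Δ_2 - Δ_1) = 42
  2·M_2 + 8·M_3 + 2·M_4 = 6(Δ_3 - Δ_2) = -66
Natural end conditions: M_0 = M_4 = 0.
Solving: M_0 = 0, M_1 = -639/112, M_2 = 261/28, M_3 = -1185/112, M_4 = 0.
On [7, 9], S'(x) = b_3 + 2c_3·(x - 7) + 3d_3·(x - 7)² with b_3 = Δ_3 - h_3(2M_3 + M_4)/6 = 59/56, c_3 = M_3/2 = -1185/224, d_3 = (M_4 - M_3)/(6h_3) = 395/448. So S'(7) = 59/56.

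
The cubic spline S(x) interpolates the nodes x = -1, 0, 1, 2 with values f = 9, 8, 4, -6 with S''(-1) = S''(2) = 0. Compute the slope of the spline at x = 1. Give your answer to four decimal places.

Put m_i = S'' at the i-th knot. Here h = (1, 1, 1) and Δ = (-1, -4, -10), so the interior equations h_(i-1)·m_(i-1) + 2(h_(i-1)+h_i)·m_i + h_i·m_(i+1) = 6(Δ_i − Δ_(i-1)) read
  1·m_0 + 4·m_1 + 1·m_2 = 6(Δ_1 - Δ_0) = -18
  1·m_1 + 4·m_2 + 1·m_3 = 6(Δ_2 - Δ_1) = -36
Natural end conditions: m_0 = m_3 = 0.
Solving the tridiagonal system: m_0 = 0, m_1 = -12/5, m_2 = -42/5, m_3 = 0.
On [1, 2], S'(x) = b_2 + 2c_2·(x - 1) + 3d_2·(x - 1)² with b_2 = Δ_2 - h_2(2m_2 + m_3)/6 = -36/5, c_2 = m_2/2 = -21/5, d_2 = (m_3 - m_2)/(6h_2) = 7/5. So S'(1) = -36/5.

-7.2000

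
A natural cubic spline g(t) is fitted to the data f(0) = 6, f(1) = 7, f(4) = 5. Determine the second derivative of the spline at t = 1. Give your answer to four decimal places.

With m_i denoting the second derivative at x_i, h_i = 1, 3, and Δ_i = (y_(i+1) − y_i)/h_i = 1, -2/3:
  1·m_0 + 8·m_1 + 3·m_2 = 6(Δ_1 - Δ_0) = -10
Natural end conditions: m_0 = m_2 = 0.
Solving the tridiagonal system: m_0 = 0, m_1 = -5/4, m_2 = 0.

-1.2500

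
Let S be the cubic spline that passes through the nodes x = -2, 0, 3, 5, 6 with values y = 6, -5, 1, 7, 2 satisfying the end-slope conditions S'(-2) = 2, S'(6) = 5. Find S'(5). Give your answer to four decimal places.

With M_i denoting the second derivative at x_i, h_i = 2, 3, 2, 1, and Δ_i = (y_(i+1) − y_i)/h_i = -11/2, 2, 3, -5:
  2·M_0 + 10·M_1 + 3·M_2 = 6(Δ_1 - Δ_0) = 45
  3·M_1 + 10·M_2 + 2·M_3 = 6(Δ_2 - Δ_1) = 6
  2·M_2 + 6·M_3 + 1·M_4 = 6(Δ_3 - Δ_2) = -48
Clamped end conditions give two more equations: 2h_0·M_0 + h_0·M_1 = 6(Δ_0 - S'(-2)) = -45 and h_3·M_3 + 2h_3·M_4 = 6(S'(6) - Δ_3) = 60.
Hence M_0 = -5373/364, M_1 = 639/91, M_2 = 261/182, M_3 = -1338/91, M_4 = 3399/91.
On [5, 6], S'(x) = b_3 + 2c_3·(x - 5) + 3d_3·(x - 5)² with b_3 = Δ_3 - h_3(2M_3 + M_4)/6 = -1151/182, c_3 = M_3/2 = -669/91, d_3 = (M_4 - M_3)/(6h_3) = 1579/182. So S'(5) = -1151/182.

-6.3242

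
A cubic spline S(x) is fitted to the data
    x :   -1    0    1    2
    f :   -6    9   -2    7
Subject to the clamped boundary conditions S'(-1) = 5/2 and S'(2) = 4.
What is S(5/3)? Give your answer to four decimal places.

3.8296

With m_i denoting the second derivative at x_i, h_i = 1, 1, 1, and Δ_i = (y_(i+1) − y_i)/h_i = 15, -11, 9:
  1·m_0 + 4·m_1 + 1·m_2 = 6(Δ_1 - Δ_0) = -156
  1·m_1 + 4·m_2 + 1·m_3 = 6(Δ_2 - Δ_1) = 120
Clamped end conditions give two more equations: 2h_0·m_0 + h_0·m_1 = 6(Δ_0 - S'(-1)) = 75 and h_2·m_2 + 2h_2·m_3 = 6(S'(2) - Δ_2) = -30.
Forward elimination and back-substitution give m_0 = 368/5, m_1 = -361/5, m_2 = 296/5, m_3 = -223/5.
On [1, 2], S(x) = -2 - 33/10·(x - 1) + 148/5·(x - 1)² - 173/10·(x - 1)³.
With (x - 1) = 2/3: S(5/3) = 517/135.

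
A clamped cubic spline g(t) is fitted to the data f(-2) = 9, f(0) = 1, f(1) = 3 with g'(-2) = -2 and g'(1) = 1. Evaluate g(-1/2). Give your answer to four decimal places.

2.0625

With m_i denoting the second derivative at x_i, h_i = 2, 1, and Δ_i = (y_(i+1) − y_i)/h_i = -4, 2:
  2·m_0 + 6·m_1 + 1·m_2 = 6(Δ_1 - Δ_0) = 36
Clamped end conditions give two more equations: 2h_0·m_0 + h_0·m_1 = 6(Δ_0 - g'(-2)) = -12 and h_1·m_1 + 2h_1·m_2 = 6(g'(1) - Δ_1) = -6.
Solving: m_0 = -8, m_1 = 10, m_2 = -8.
On [-2, 0], g(t) = 9 - 2·(t + 2) - 4·(t + 2)² + 3/2·(t + 2)³.
With (t + 2) = 3/2: g(-1/2) = 33/16.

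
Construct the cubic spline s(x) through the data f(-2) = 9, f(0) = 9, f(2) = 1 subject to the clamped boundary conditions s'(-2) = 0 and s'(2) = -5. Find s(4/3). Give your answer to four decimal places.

4.2963

With M_i denoting the second derivative at x_i, h_i = 2, 2, and Δ_i = (y_(i+1) − y_i)/h_i = 0, -4:
  2·M_0 + 8·M_1 + 2·M_2 = 6(Δ_1 - Δ_0) = -24
Clamped end conditions give two more equations: 2h_0·M_0 + h_0·M_1 = 6(Δ_0 - s'(-2)) = 0 and h_1·M_1 + 2h_1·M_2 = 6(s'(2) - Δ_1) = -6.
Forward elimination and back-substitution give M_0 = 7/4, M_1 = -7/2, M_2 = 1/4.
On [0, 2], s(x) = 9 - 7/4·x - 7/4·x² + 5/16·x³.
With x = 4/3: s(4/3) = 116/27.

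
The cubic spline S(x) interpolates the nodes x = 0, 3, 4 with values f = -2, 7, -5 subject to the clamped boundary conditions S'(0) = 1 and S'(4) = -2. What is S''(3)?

-21

Put M_i = S'' at the i-th knot. Here h = (3, 1) and Δ = (3, -12), so the interior equations h_(i-1)·M_(i-1) + 2(h_(i-1)+h_i)·M_i + h_i·M_(i+1) = 6(Δ_i − Δ_(i-1)) read
  3·M_0 + 8·M_1 + 1·M_2 = 6(Δ_1 - Δ_0) = -90
Clamped end conditions give two more equations: 2h_0·M_0 + h_0·M_1 = 6(Δ_0 - S'(0)) = 12 and h_1·M_1 + 2h_1·M_2 = 6(S'(4) - Δ_1) = 60.
Solving the tridiagonal system: M_0 = 25/2, M_1 = -21, M_2 = 81/2.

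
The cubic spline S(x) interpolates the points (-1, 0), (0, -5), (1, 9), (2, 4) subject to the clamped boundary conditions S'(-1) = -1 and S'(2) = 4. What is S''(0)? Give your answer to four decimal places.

51.7333

Put M_i = S'' at the i-th knot. Here h = (1, 1, 1) and Δ = (-5, 14, -5), so the interior equations h_(i-1)·M_(i-1) + 2(h_(i-1)+h_i)·M_i + h_i·M_(i+1) = 6(Δ_i − Δ_(i-1)) read
  1·M_0 + 4·M_1 + 1·M_2 = 6(Δ_1 - Δ_0) = 114
  1·M_1 + 4·M_2 + 1·M_3 = 6(Δ_2 - Δ_1) = -114
Clamped end conditions give two more equations: 2h_0·M_0 + h_0·M_1 = 6(Δ_0 - S'(-1)) = -24 and h_2·M_2 + 2h_2·M_3 = 6(S'(2) - Δ_2) = 54.
Forward elimination and back-substitution give M_0 = -568/15, M_1 = 776/15, M_2 = -826/15, M_3 = 818/15.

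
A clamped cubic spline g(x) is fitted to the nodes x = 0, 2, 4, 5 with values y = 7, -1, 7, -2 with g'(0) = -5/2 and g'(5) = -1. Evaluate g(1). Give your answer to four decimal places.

1.7772

Write M_i for g''(x_i). With h_i = 2, 2, 1 and divided differences Δ_i = -4, 4, -9, the continuity of g' gives the tridiagonal system
  2·M_0 + 8·M_1 + 2·M_2 = 6(Δ_1 - Δ_0) = 48
  2·M_1 + 6·M_2 + 1·M_3 = 6(Δ_2 - Δ_1) = -78
Clamped end conditions give two more equations: 2h_0·M_0 + h_0·M_1 = 6(Δ_0 - g'(0)) = -9 and h_2·M_2 + 2h_2·M_3 = 6(g'(5) - Δ_2) = 48.
Forward elimination and back-substitution give M_0 = -216/23, M_1 = 657/46, M_2 = -546/23, M_3 = 825/23.
On [0, 2], g(x) = 7 - 5/2·x - 108/23·x² + 363/184·x³.
With x = 1: g(1) = 327/184.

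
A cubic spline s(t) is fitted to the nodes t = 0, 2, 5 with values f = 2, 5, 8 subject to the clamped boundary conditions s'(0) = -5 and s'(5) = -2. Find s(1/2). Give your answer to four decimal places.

0.7016

Let M_i = s''(x_i). Step sizes h_i = 2, 3; slopes of the chords Δ_i = (y_(i+1) - y_i)/h_i = 3/2, 1.
  2·M_0 + 10·M_1 + 3·M_2 = 6(Δ_1 - Δ_0) = -3
Clamped end conditions give two more equations: 2h_0·M_0 + h_0·M_1 = 6(Δ_0 - s'(0)) = 39 and h_1·M_1 + 2h_1·M_2 = 6(s'(5) - Δ_1) = -18.
Solving the tridiagonal system: M_0 = 213/20, M_1 = -9/5, M_2 = -21/10.
On [0, 2], s(t) = 2 - 5·t + 213/40·t² - 83/80·t³.
With t = 1/2: s(1/2) = 449/640.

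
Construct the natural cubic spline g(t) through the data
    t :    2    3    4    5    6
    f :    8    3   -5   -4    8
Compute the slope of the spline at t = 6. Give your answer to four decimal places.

14.2500

Let m_i = g''(x_i). Step sizes h_i = 1, 1, 1, 1; slopes of the chords Δ_i = (y_(i+1) - y_i)/h_i = -5, -8, 1, 12.
  1·m_0 + 4·m_1 + 1·m_2 = 6(Δ_1 - Δ_0) = -18
  1·m_1 + 4·m_2 + 1·m_3 = 6(Δ_2 - Δ_1) = 54
  1·m_2 + 4·m_3 + 1·m_4 = 6(Δ_3 - Δ_2) = 66
Natural end conditions: m_0 = m_4 = 0.
Solving the tridiagonal system: m_0 = 0, m_1 = -15/2, m_2 = 12, m_3 = 27/2, m_4 = 0.
On [5, 6], g'(t) = b_3 + 2c_3·(t - 5) + 3d_3·(t - 5)² with b_3 = Δ_3 - h_3(2m_3 + m_4)/6 = 15/2, c_3 = m_3/2 = 27/4, d_3 = (m_4 - m_3)/(6h_3) = -9/4. So g'(6) = 57/4.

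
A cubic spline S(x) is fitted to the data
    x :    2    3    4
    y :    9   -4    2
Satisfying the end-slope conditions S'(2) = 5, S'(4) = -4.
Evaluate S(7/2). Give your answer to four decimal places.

-1.1875

Write m_i for S''(x_i). With h_i = 1, 1 and divided differences Δ_i = -13, 6, the continuity of S' gives the tridiagonal system
  1·m_0 + 4·m_1 + 1·m_2 = 6(Δ_1 - Δ_0) = 114
Clamped end conditions give two more equations: 2h_0·m_0 + h_0·m_1 = 6(Δ_0 - S'(2)) = -108 and h_1·m_1 + 2h_1·m_2 = 6(S'(4) - Δ_1) = -60.
Solving the tridiagonal system: m_0 = -87, m_1 = 66, m_2 = -63.
On [3, 4], S(x) = -4 - 11/2·(x - 3) + 33·(x - 3)² - 43/2·(x - 3)³.
With (x - 3) = 1/2: S(7/2) = -19/16.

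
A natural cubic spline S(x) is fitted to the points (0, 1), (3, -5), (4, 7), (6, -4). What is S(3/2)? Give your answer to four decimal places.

-9.2886

Write σ_i for S''(x_i). With h_i = 3, 1, 2 and divided differences Δ_i = -2, 12, -11/2, the continuity of S' gives the tridiagonal system
  3·σ_0 + 8·σ_1 + 1·σ_2 = 6(Δ_1 - Δ_0) = 84
  1·σ_1 + 6·σ_2 + 2·σ_3 = 6(Δ_2 - Δ_1) = -105
Natural end conditions: σ_0 = σ_3 = 0.
Forward elimination and back-substitution give σ_0 = 0, σ_1 = 609/47, σ_2 = -924/47, σ_3 = 0.
On [0, 3], S(x) = 1 - 797/94·x + 0·x² + 203/282·x³.
With x = 3/2: S(3/2) = -6985/752.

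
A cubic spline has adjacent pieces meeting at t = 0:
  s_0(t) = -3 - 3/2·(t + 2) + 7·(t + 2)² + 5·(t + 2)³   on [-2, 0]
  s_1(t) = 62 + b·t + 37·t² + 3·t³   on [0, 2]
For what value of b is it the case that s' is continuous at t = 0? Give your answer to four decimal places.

86.5000

s_0'(t) = -3/2 + 14·(t + 2) + 15·(t + 2)², so s_0'(0) = 173/2. On the right, s_1'(0) = b, so b = 173/2.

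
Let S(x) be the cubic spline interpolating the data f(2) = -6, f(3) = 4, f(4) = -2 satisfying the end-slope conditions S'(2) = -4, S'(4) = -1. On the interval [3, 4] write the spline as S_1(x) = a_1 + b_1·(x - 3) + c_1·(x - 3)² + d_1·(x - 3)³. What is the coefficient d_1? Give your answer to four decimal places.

15.2500

Put m_i = S'' at the i-th knot. Here h = (1, 1) and Δ = (10, -6), so the interior equations h_(i-1)·m_(i-1) + 2(h_(i-1)+h_i)·m_i + h_i·m_(i+1) = 6(Δ_i − Δ_(i-1)) read
  1·m_0 + 4·m_1 + 1·m_2 = 6(Δ_1 - Δ_0) = -96
Clamped end conditions give two more equations: 2h_0·m_0 + h_0·m_1 = 6(Δ_0 - S'(2)) = 84 and h_1·m_1 + 2h_1·m_2 = 6(S'(4) - Δ_1) = 30.
Solving the tridiagonal system: m_0 = 135/2, m_1 = -51, m_2 = 81/2.
On [3, 4], with S_1(x) = a_1 + b_1·(x - 3) + c_1·(x - 3)² + d_1·(x - 3)³: c_1 = m_1/2 = -51/2, d_1 = (m_2 - m_1)/(6h_1) = 61/4, b_1 = Δ_1 - h_1(2m_1 + m_2)/6 = 17/4.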